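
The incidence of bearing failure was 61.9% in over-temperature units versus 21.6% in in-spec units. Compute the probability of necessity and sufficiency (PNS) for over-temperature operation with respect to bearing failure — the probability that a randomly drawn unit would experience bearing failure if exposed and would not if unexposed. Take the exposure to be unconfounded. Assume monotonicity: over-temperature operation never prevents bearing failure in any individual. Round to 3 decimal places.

PNS ≈ 0.403

p₁ = 0.619, p₀ = 0.216.
Under exogeneity and monotonicity, PNS = p₁ − p₀.
PNS = 0.619 − 0.216 = 0.403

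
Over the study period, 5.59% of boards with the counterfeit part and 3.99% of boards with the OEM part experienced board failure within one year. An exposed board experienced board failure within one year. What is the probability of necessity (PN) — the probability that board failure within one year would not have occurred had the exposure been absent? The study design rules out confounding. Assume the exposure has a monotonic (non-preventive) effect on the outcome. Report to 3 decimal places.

p₁ = 0.0559, p₀ = 0.0399.
Under exogeneity and monotonicity, PN = (p₁ − p₀) / p₁.
PN = (0.0559 − 0.0399) / 0.0559 = 0.016 / 0.0559 ≈ 0.2862

PN ≈ 0.286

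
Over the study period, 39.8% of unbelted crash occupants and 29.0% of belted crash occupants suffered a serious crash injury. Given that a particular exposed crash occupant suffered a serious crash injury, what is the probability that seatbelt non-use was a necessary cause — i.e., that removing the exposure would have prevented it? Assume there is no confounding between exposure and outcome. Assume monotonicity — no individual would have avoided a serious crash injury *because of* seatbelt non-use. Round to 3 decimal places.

p₁ = 0.398, p₀ = 0.29.
Under exogeneity and monotonicity, PN = (p₁ − p₀) / p₁.
PN = (0.398 − 0.29) / 0.398 = 0.108 / 0.398 ≈ 0.2714

PN ≈ 0.271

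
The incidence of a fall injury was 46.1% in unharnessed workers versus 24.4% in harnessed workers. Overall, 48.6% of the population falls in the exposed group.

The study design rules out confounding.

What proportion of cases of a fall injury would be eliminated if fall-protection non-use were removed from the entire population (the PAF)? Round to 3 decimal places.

p₁ = 0.461, p₀ = 0.244.
Overall risk P(Y=1) = π·p₁ + (1−π)·p₀ = 0.486×0.461 + 0.514×0.244 = 0.34946.
Under exogeneity, PAF = [P(Y=1) − p₀] / P(Y=1).
PAF = (0.34946 − 0.244) / 0.34946 ≈ 0.3018

PAF ≈ 0.302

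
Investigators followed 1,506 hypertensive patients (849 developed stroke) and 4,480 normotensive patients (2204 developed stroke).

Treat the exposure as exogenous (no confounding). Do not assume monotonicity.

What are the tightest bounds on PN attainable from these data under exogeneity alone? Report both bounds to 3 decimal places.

p₁ = P(outcome | exposed) = 849/1506 = 0.56375
p₀ = P(outcome | unexposed) = 2204/4480 = 0.49196
Under exogeneity alone the bounds on PN are max{0,(p₁−p₀)/p₁} ≤ PN ≤ min{1,(1−p₀)/p₁}.
  lower = (p₁ − p₀)/p₁ = 0.071781 / 0.56375 ≈ 0.1273
  upper = min{1, (1 − p₀)/p₁} = 0.50804 / 0.56375 ≈ 0.9012

0.127 ≤ PN ≤ 0.901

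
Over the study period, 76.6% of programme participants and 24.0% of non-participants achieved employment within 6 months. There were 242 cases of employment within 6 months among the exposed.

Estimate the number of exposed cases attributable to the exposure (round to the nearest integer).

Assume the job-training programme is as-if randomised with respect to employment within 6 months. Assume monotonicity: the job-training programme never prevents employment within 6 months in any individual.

p₁ = 0.766, p₀ = 0.24.
PN = (p₁ − p₀)/p₁ = (0.766 − 0.24) / 0.766 ≈ 0.68668.
Attributable cases ≈ PN × (exposed cases) = 0.68668 × 242 ≈ 166.18.

about 166 cases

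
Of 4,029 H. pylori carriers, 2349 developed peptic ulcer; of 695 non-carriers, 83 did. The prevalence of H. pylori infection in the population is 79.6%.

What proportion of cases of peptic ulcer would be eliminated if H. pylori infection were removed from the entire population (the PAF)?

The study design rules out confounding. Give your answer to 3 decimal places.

PAF ≈ 0.756

p₁ = P(outcome | exposed) = 2349/4029 = 0.58302
p₀ = P(outcome | unexposed) = 83/695 = 0.11942
Overall risk P(Y=1) = π·p₁ + (1−π)·p₀ = 0.796×0.58302 + 0.204×0.11942 = 0.48845.
Under exogeneity, PAF = [P(Y=1) − p₀] / P(Y=1).
PAF = (0.48845 − 0.11942) / 0.48845 ≈ 0.7555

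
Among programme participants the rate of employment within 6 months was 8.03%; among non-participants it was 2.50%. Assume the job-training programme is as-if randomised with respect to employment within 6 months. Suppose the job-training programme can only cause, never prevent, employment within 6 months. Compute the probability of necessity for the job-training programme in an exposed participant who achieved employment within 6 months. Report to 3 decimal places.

PN ≈ 0.689

p₁ = 0.0803, p₀ = 0.025.
Under exogeneity and monotonicity, PN = (p₁ − p₀) / p₁.
PN = (0.0803 − 0.025) / 0.0803 = 0.0553 / 0.0803 ≈ 0.6887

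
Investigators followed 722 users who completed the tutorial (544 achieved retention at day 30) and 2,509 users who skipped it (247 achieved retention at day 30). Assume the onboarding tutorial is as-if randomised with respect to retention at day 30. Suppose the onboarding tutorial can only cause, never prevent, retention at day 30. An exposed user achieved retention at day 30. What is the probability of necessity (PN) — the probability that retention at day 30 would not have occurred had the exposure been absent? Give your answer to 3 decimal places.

p₁ = P(outcome | exposed) = 544/722 = 0.75346
p₀ = P(outcome | unexposed) = 247/2509 = 0.098446
Under exogeneity and monotonicity, PN = (p₁ − p₀) / p₁.
PN = (0.75346 − 0.098446) / 0.75346 = 0.65502 / 0.75346 ≈ 0.8693

PN ≈ 0.869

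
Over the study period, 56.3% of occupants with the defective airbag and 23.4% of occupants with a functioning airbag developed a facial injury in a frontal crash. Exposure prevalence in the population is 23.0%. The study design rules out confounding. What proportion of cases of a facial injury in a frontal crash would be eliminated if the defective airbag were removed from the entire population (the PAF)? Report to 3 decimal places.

PAF ≈ 0.244

p₁ = 0.563, p₀ = 0.234.
Overall risk P(Y=1) = π·p₁ + (1−π)·p₀ = 0.23×0.563 + 0.77×0.234 = 0.30967.
Under exogeneity, PAF = [P(Y=1) − p₀] / P(Y=1).
PAF = (0.30967 − 0.234) / 0.30967 ≈ 0.2444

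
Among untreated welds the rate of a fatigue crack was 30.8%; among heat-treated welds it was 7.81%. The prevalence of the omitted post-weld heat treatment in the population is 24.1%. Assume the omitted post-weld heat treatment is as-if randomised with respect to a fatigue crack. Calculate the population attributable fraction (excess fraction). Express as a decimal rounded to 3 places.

PAF ≈ 0.415

p₁ = 0.308, p₀ = 0.0781.
Overall risk P(Y=1) = π·p₁ + (1−π)·p₀ = 0.241×0.308 + 0.759×0.0781 = 0.13351.
Under exogeneity, PAF = [P(Y=1) − p₀] / P(Y=1).
PAF = (0.13351 − 0.0781) / 0.13351 ≈ 0.4150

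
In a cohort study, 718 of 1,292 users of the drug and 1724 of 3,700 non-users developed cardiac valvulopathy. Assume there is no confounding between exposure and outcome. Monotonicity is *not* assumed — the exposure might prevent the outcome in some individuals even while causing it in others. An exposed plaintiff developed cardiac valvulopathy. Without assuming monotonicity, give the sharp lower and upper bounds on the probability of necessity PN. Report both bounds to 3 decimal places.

p₁ = P(outcome | exposed) = 718/1292 = 0.55573
p₀ = P(outcome | unexposed) = 1724/3700 = 0.46595
Under exogeneity alone the bounds on PN are max{0,(p₁−p₀)/p₁} ≤ PN ≤ min{1,(1−p₀)/p₁}.
  lower = (p₁ − p₀)/p₁ = 0.089782 / 0.55573 ≈ 0.1616
  upper = min{1, (1 − p₀)/p₁} = 0.53405 / 0.55573 ≈ 0.9610

0.162 ≤ PN ≤ 0.961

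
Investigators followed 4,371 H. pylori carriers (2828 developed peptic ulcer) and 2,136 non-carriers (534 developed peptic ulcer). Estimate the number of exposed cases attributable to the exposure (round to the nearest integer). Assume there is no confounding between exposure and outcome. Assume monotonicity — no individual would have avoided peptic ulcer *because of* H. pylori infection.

p₁ = P(outcome | exposed) = 2828/4371 = 0.64699
p₀ = P(outcome | unexposed) = 534/2136 = 0.25
PN = (p₁ − p₀)/p₁ = (0.64699 − 0.25) / 0.64699 ≈ 0.61360.
Attributable cases ≈ PN × (exposed cases) = 0.61360 × 2828 ≈ 1735.25.

about 1735 cases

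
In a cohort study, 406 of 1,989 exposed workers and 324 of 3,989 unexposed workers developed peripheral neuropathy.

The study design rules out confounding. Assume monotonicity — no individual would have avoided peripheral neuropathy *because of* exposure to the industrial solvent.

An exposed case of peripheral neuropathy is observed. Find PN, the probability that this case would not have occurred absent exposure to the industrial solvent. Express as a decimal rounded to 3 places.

PN ≈ 0.602

p₁ = P(outcome | exposed) = 406/1989 = 0.20412
p₀ = P(outcome | unexposed) = 324/3989 = 0.081223
Under exogeneity and monotonicity, PN = (p₁ − p₀) / p₁.
PN = (0.20412 − 0.081223) / 0.20412 = 0.1229 / 0.20412 ≈ 0.6021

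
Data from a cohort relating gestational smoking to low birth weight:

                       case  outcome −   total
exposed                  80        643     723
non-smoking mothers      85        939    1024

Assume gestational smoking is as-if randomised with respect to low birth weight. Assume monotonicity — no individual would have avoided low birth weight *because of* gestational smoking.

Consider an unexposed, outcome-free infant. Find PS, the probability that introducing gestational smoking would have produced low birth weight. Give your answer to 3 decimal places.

PS ≈ 0.030

p₁ = P(outcome | exposed) = 80/723 = 0.11065
p₀ = P(outcome | unexposed) = 85/1024 = 0.083008
Under exogeneity and monotonicity, PS = (p₁ − p₀)/(1 − p₀).
PS = (0.11065 − 0.083008) / 0.91699 ≈ 0.0301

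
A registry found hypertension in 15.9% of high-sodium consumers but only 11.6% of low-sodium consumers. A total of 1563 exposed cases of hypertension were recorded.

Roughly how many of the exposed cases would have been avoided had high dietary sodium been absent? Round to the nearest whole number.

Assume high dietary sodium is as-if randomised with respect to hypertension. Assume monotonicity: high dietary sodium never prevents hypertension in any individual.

p₁ = 0.159, p₀ = 0.116.
PN = (p₁ − p₀)/p₁ = (0.159 − 0.116) / 0.159 ≈ 0.27044.
Attributable cases ≈ PN × (exposed cases) = 0.27044 × 1563 ≈ 422.70.

about 423 cases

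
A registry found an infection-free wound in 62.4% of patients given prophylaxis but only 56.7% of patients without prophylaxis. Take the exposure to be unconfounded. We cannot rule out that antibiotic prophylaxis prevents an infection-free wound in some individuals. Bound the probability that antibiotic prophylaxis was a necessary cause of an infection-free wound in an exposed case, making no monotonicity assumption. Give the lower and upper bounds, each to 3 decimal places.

0.091 ≤ PN ≤ 0.694

p₁ = 0.624, p₀ = 0.567.
Under exogeneity alone the bounds on PN are max{0,(p₁−p₀)/p₁} ≤ PN ≤ min{1,(1−p₀)/p₁}.
  lower = (p₁ − p₀)/p₁ = 0.057 / 0.624 ≈ 0.0913
  upper = min{1, (1 − p₀)/p₁} = 0.433 / 0.624 ≈ 0.6939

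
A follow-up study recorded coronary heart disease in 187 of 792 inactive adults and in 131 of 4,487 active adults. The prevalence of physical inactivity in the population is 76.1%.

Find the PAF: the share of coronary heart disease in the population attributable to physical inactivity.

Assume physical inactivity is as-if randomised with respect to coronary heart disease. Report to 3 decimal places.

p₁ = P(outcome | exposed) = 187/792 = 0.23611
p₀ = P(outcome | unexposed) = 131/4487 = 0.029195
Overall risk P(Y=1) = π·p₁ + (1−π)·p₀ = 0.761×0.23611 + 0.239×0.029195 = 0.18666.
Under exogeneity, PAF = [P(Y=1) − p₀] / P(Y=1).
PAF = (0.18666 − 0.029195) / 0.18666 ≈ 0.8436

PAF ≈ 0.844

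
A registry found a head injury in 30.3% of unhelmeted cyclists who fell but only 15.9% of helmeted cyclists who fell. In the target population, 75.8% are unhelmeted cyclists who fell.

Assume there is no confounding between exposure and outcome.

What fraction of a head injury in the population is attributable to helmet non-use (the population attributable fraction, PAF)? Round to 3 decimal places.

PAF ≈ 0.407

p₁ = 0.303, p₀ = 0.159.
Overall risk P(Y=1) = π·p₁ + (1−π)·p₀ = 0.758×0.303 + 0.242×0.159 = 0.26815.
Under exogeneity, PAF = [P(Y=1) − p₀] / P(Y=1).
PAF = (0.26815 − 0.159) / 0.26815 ≈ 0.4071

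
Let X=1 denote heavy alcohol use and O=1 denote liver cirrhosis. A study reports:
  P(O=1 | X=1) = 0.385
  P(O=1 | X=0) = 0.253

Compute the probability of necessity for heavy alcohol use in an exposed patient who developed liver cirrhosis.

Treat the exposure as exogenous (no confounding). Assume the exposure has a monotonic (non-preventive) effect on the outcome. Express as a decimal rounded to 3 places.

PN ≈ 0.343

Let p₁ = 0.385, p₀ = 0.253.
Under exogeneity and monotonicity, PN = (p₁ − p₀) / p₁.
PN = (0.385 − 0.253) / 0.385 = 0.132 / 0.385 ≈ 0.3429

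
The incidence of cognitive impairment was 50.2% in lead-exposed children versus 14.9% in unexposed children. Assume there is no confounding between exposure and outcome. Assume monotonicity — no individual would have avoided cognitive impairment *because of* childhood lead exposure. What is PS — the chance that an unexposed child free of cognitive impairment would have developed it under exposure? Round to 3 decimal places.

p₁ = 0.502, p₀ = 0.149.
Under exogeneity and monotonicity, PS = (p₁ − p₀) / (1 − p₀).
PS = (0.502 − 0.149) / (1 − 0.149) = 0.353 / 0.851 ≈ 0.4148

PS ≈ 0.415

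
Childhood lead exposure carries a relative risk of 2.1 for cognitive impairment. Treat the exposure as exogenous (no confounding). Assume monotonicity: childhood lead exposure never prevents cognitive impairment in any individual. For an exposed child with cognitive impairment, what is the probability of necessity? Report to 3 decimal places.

PN ≈ 0.524

Under exogeneity and monotonicity, PN = (RR − 1) / RR = 1 − 1/RR.
PN = (2.1 − 1) / 2.1 = 1.1 / 2.1 ≈ 0.5238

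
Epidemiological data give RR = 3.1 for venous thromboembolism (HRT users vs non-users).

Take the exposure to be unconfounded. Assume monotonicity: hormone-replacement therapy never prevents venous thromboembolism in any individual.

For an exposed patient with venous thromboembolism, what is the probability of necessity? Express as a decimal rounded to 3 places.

Under exogeneity and monotonicity, PN = (RR − 1) / RR = 1 − 1/RR.
PN = (3.1 − 1) / 3.1 = 2.1 / 3.1 ≈ 0.6774

PN ≈ 0.677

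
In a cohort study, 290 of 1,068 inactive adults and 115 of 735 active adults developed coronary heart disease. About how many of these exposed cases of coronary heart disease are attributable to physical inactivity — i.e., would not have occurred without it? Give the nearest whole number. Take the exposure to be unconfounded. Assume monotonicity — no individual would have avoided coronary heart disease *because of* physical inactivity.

about 123 cases

p₁ = P(outcome | exposed) = 290/1068 = 0.27154
p₀ = P(outcome | unexposed) = 115/735 = 0.15646
PN = (p₁ − p₀)/p₁ = (0.27154 − 0.15646) / 0.27154 ≈ 0.42379.
Attributable cases ≈ PN × (exposed cases) = 0.42379 × 290 ≈ 122.90.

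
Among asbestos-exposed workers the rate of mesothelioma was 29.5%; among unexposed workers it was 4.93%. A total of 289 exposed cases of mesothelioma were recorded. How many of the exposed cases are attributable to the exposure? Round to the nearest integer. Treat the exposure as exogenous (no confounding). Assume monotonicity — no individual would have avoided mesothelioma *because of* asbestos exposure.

p₁ = 0.295, p₀ = 0.0493.
PN = (p₁ − p₀)/p₁ = (0.295 − 0.0493) / 0.295 ≈ 0.83288.
Attributable cases ≈ PN × (exposed cases) = 0.83288 × 289 ≈ 240.70.

about 241 cases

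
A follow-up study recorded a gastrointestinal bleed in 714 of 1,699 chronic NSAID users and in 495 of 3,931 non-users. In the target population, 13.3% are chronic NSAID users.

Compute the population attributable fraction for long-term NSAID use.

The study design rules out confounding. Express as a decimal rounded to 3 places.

PAF ≈ 0.237

p₁ = P(outcome | exposed) = 714/1699 = 0.42025
p₀ = P(outcome | unexposed) = 495/3931 = 0.12592
Overall risk P(Y=1) = π·p₁ + (1−π)·p₀ = 0.133×0.42025 + 0.867×0.12592 = 0.16507.
Under exogeneity, PAF = [P(Y=1) − p₀] / P(Y=1).
PAF = (0.16507 − 0.12592) / 0.16507 ≈ 0.2371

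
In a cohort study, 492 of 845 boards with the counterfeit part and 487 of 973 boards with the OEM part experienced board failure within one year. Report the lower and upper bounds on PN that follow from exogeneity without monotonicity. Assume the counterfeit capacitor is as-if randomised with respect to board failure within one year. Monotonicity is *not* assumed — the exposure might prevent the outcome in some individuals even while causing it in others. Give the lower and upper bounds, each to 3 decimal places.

p₁ = P(outcome | exposed) = 492/845 = 0.58225
p₀ = P(outcome | unexposed) = 487/973 = 0.50051
Under exogeneity alone the bounds on PN are max{0,(p₁−p₀)/p₁} ≤ PN ≤ min{1,(1−p₀)/p₁}.
  lower = (p₁ − p₀)/p₁ = 0.081735 / 0.58225 ≈ 0.1404
  upper = min{1, (1 − p₀)/p₁} = 0.49949 / 0.58225 ≈ 0.8579

0.140 ≤ PN ≤ 0.858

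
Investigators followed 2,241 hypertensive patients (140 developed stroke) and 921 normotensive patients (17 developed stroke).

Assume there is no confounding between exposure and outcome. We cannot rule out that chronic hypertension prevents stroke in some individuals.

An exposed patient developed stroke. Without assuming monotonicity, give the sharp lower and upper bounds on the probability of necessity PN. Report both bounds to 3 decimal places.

p₁ = P(outcome | exposed) = 140/2241 = 0.062472
p₀ = P(outcome | unexposed) = 17/921 = 0.018458
Under exogeneity alone the bounds on PN are max{0,(p₁−p₀)/p₁} ≤ PN ≤ min{1,(1−p₀)/p₁}.
  lower = (p₁ − p₀)/p₁ = 0.044014 / 0.062472 ≈ 0.7045
  upper = min{1, (1 − p₀)/p₁} = 0.98154 / 0.062472 ≈ 15.7117 → capped at 1

0.705 ≤ PN ≤ 1.000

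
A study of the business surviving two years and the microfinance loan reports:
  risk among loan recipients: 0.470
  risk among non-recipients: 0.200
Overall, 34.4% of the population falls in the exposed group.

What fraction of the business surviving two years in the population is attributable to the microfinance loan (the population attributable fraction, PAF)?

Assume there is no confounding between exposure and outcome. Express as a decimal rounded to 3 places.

Let p₁ = 0.47, p₀ = 0.2.
Overall risk P(Y=1) = π·p₁ + (1−π)·p₀ = 0.344×0.47 + 0.656×0.2 = 0.29288.
Under exogeneity, PAF = [P(Y=1) − p₀] / P(Y=1).
PAF = (0.29288 − 0.2) / 0.29288 ≈ 0.3171

PAF ≈ 0.317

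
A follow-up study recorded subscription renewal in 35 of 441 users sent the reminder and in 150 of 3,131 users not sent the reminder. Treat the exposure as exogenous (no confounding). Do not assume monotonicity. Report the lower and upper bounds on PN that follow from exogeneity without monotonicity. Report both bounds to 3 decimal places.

p₁ = P(outcome | exposed) = 35/441 = 0.079365
p₀ = P(outcome | unexposed) = 150/3131 = 0.047908
Under exogeneity alone the bounds on PN are max{0,(p₁−p₀)/p₁} ≤ PN ≤ min{1,(1−p₀)/p₁}.
  lower = (p₁ − p₀)/p₁ = 0.031457 / 0.079365 ≈ 0.3964
  upper = min{1, (1 − p₀)/p₁} = 0.95209 / 0.079365 ≈ 11.9964 → capped at 1

0.396 ≤ PN ≤ 1.000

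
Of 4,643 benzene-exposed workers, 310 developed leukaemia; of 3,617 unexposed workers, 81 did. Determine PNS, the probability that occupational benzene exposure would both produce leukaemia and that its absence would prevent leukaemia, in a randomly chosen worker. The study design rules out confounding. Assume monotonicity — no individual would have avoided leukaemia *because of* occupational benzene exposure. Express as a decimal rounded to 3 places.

p₁ = P(outcome | exposed) = 310/4643 = 0.066767
p₀ = P(outcome | unexposed) = 81/3617 = 0.022394
Under exogeneity and monotonicity, PNS = p₁ − p₀.
PNS = 0.066767 − 0.022394 = 0.044373

PNS ≈ 0.044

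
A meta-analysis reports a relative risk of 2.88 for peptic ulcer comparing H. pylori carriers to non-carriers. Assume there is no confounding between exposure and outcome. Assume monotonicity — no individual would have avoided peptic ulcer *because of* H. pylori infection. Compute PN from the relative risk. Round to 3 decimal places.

Under exogeneity and monotonicity, PN = (RR − 1) / RR = 1 − 1/RR.
PN = (2.88 − 1) / 2.88 = 1.88 / 2.88 ≈ 0.6528

PN ≈ 0.653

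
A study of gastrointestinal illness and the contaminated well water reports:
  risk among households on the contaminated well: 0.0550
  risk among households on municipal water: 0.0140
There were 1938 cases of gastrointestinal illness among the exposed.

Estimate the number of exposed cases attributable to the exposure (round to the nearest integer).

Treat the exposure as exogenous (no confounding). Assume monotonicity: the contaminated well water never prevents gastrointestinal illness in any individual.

Let p₁ = 0.055, p₀ = 0.014.
PN = (p₁ − p₀)/p₁ = (0.055 − 0.014) / 0.055 ≈ 0.74545.
Attributable cases ≈ PN × (exposed cases) = 0.74545 × 1938 ≈ 1444.69.

about 1445 cases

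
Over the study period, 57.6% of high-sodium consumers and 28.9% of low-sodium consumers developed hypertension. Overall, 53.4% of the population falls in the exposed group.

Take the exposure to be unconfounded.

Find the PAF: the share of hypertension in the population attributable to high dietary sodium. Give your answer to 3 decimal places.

p₁ = 0.576, p₀ = 0.289.
Overall risk P(Y=1) = π·p₁ + (1−π)·p₀ = 0.534×0.576 + 0.466×0.289 = 0.44226.
Under exogeneity, PAF = [P(Y=1) − p₀] / P(Y=1).
PAF = (0.44226 − 0.289) / 0.44226 ≈ 0.3465

PAF ≈ 0.347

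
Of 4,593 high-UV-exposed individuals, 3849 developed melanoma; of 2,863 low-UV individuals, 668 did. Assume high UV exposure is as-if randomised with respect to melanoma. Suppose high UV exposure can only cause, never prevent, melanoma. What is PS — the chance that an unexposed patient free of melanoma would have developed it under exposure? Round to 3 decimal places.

PS ≈ 0.789

p₁ = P(outcome | exposed) = 3849/4593 = 0.83801
p₀ = P(outcome | unexposed) = 668/2863 = 0.23332
Under exogeneity and monotonicity, PS = (p₁ − p₀) / (1 − p₀).
PS = (0.83801 − 0.23332) / (1 − 0.23332) = 0.60469 / 0.76668 ≈ 0.7887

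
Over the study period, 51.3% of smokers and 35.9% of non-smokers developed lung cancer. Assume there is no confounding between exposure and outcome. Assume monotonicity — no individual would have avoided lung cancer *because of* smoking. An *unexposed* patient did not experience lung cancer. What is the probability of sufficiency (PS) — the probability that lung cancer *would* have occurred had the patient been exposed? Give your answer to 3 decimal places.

PS ≈ 0.240

p₁ = 0.513, p₀ = 0.359.
Under exogeneity and monotonicity, PS = (p₁ − p₀) / (1 − p₀).
PS = (0.513 − 0.359) / (1 − 0.359) = 0.154 / 0.641 ≈ 0.2402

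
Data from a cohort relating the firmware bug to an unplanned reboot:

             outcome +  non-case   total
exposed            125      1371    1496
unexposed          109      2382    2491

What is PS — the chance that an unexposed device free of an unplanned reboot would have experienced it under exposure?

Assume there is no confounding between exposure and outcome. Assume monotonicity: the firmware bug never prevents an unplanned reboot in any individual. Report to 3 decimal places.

p₁ = P(outcome | exposed) = 125/1496 = 0.083556
p₀ = P(outcome | unexposed) = 109/2491 = 0.043758
Under exogeneity and monotonicity, PS = (p₁ − p₀)/(1 − p₀).
PS = (0.083556 − 0.043758) / 0.95624 ≈ 0.0416

PS ≈ 0.042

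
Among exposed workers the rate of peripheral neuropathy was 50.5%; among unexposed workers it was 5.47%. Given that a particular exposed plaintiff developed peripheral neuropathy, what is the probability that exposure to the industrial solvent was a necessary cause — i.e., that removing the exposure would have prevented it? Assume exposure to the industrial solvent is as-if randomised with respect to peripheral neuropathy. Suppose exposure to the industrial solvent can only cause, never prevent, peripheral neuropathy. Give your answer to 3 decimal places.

p₁ = 0.505, p₀ = 0.0547.
Under exogeneity and monotonicity, PN = (p₁ − p₀) / p₁.
PN = (0.505 − 0.0547) / 0.505 = 0.4503 / 0.505 ≈ 0.8917

PN ≈ 0.892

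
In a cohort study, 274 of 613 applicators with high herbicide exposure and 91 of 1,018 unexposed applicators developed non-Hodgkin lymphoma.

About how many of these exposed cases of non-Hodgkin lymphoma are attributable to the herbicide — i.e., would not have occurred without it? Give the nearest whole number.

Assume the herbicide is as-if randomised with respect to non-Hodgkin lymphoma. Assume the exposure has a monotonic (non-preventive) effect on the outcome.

about 219 cases

p₁ = P(outcome | exposed) = 274/613 = 0.44698
p₀ = P(outcome | unexposed) = 91/1018 = 0.089391
PN = (p₁ − p₀)/p₁ = (0.44698 − 0.089391) / 0.44698 ≈ 0.80001.
Attributable cases ≈ PN × (exposed cases) = 0.80001 × 274 ≈ 219.20.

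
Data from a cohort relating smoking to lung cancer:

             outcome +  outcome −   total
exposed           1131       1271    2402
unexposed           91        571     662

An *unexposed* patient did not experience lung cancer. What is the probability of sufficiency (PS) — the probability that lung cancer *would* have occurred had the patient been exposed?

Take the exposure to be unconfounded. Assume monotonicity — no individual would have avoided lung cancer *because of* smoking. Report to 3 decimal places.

PS ≈ 0.387

p₁ = P(outcome | exposed) = 1131/2402 = 0.47086
p₀ = P(outcome | unexposed) = 91/662 = 0.13746
Under exogeneity and monotonicity, PS = (p₁ − p₀) / (1 − p₀).
PS = (0.47086 − 0.13746) / (1 − 0.13746) = 0.3334 / 0.86254 ≈ 0.3865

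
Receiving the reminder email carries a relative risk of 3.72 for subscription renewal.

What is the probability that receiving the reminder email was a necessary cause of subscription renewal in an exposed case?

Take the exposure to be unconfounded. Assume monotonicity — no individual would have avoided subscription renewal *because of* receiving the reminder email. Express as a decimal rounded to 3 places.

Under exogeneity and monotonicity, PN = (RR − 1) / RR = 1 − 1/RR.
PN = (3.72 − 1) / 3.72 = 2.72 / 3.72 ≈ 0.7312

PN ≈ 0.731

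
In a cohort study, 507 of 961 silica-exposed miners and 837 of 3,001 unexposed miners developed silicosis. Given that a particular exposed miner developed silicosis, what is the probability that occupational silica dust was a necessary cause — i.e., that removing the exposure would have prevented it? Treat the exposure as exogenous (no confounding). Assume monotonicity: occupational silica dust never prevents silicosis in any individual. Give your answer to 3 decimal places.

p₁ = P(outcome | exposed) = 507/961 = 0.52758
p₀ = P(outcome | unexposed) = 837/3001 = 0.27891
Under exogeneity and monotonicity, PN = (p₁ − p₀) / p₁.
PN = (0.52758 − 0.27891) / 0.52758 = 0.24867 / 0.52758 ≈ 0.4713

PN ≈ 0.471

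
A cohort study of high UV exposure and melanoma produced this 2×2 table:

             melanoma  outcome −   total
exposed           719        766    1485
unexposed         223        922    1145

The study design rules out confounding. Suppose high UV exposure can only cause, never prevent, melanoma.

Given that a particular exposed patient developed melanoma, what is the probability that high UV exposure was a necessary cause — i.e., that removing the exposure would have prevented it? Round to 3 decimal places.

PN ≈ 0.598

p₁ = P(outcome | exposed) = 719/1485 = 0.48418
p₀ = P(outcome | unexposed) = 223/1145 = 0.19476
Under exogeneity and monotonicity, PN = (p₁ − p₀) / p₁.
PN = (0.48418 − 0.19476) / 0.48418 = 0.28942 / 0.48418 ≈ 0.5977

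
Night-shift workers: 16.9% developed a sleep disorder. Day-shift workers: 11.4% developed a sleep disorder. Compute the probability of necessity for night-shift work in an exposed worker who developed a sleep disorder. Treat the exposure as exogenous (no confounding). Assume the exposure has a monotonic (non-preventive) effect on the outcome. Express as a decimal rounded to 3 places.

p₁ = 0.169, p₀ = 0.114.
Under exogeneity and monotonicity, PN = (p₁ − p₀) / p₁.
PN = (0.169 − 0.114) / 0.169 = 0.055 / 0.169 ≈ 0.3254

PN ≈ 0.325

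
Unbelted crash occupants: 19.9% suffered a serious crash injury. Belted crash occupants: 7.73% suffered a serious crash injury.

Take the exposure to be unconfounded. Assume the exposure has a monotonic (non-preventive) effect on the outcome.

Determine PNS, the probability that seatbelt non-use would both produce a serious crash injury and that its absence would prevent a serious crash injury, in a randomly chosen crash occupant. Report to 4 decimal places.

PNS ≈ 0.1217

p₁ = 0.199, p₀ = 0.0773.
Under exogeneity and monotonicity, PNS = p₁ − p₀.
PNS = 0.199 − 0.0773 = 0.1217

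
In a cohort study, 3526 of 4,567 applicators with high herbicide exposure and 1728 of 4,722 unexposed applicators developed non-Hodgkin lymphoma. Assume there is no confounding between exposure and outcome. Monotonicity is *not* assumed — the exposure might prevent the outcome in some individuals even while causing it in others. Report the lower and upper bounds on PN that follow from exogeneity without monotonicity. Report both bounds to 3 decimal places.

0.526 ≤ PN ≤ 0.821

p₁ = P(outcome | exposed) = 3526/4567 = 0.77206
p₀ = P(outcome | unexposed) = 1728/4722 = 0.36595
Under exogeneity alone the bounds on PN are max{0,(p₁−p₀)/p₁} ≤ PN ≤ min{1,(1−p₀)/p₁}.
  lower = (p₁ − p₀)/p₁ = 0.40611 / 0.77206 ≈ 0.5260
  upper = min{1, (1 − p₀)/p₁} = 0.63405 / 0.77206 ≈ 0.8212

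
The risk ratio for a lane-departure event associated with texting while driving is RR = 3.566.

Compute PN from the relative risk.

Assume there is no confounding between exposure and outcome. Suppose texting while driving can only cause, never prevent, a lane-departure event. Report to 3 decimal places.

PN ≈ 0.720

Under exogeneity and monotonicity, PN = (RR − 1) / RR = 1 − 1/RR.
PN = (3.566 − 1) / 3.566 = 2.566 / 3.566 ≈ 0.7196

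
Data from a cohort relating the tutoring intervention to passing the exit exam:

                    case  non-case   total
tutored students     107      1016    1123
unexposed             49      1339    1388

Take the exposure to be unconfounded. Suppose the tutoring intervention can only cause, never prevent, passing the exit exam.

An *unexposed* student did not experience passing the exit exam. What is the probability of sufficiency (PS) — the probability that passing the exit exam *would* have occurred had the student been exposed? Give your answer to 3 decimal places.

p₁ = P(outcome | exposed) = 107/1123 = 0.09528
p₀ = P(outcome | unexposed) = 49/1388 = 0.035303
Under exogeneity and monotonicity, PS = (p₁ − p₀)/(1 − p₀).
PS = (0.09528 − 0.035303) / 0.9647 ≈ 0.0622

PS ≈ 0.062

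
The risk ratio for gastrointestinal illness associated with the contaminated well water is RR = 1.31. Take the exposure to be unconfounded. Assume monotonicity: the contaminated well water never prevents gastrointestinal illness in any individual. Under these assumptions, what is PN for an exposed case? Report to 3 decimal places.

Under exogeneity and monotonicity, PN = (RR − 1) / RR = 1 − 1/RR.
PN = (1.31 − 1) / 1.31 = 0.31 / 1.31 ≈ 0.2366

PN ≈ 0.237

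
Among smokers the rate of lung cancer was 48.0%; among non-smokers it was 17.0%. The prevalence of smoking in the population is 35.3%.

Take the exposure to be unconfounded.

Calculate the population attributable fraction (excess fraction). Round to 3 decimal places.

p₁ = 0.48, p₀ = 0.17.
Overall risk P(Y=1) = π·p₁ + (1−π)·p₀ = 0.353×0.48 + 0.647×0.17 = 0.27943.
Under exogeneity, PAF = [P(Y=1) − p₀] / P(Y=1).
PAF = (0.27943 − 0.17) / 0.27943 ≈ 0.3916

PAF ≈ 0.392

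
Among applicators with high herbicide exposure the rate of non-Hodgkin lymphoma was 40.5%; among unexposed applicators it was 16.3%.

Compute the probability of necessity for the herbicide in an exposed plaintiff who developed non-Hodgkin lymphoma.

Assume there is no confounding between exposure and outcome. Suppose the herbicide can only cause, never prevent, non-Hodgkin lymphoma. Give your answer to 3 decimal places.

p₁ = 0.405, p₀ = 0.163.
Under exogeneity and monotonicity, PN = (p₁ − p₀) / p₁.
PN = (0.405 − 0.163) / 0.405 = 0.242 / 0.405 ≈ 0.5975

PN ≈ 0.598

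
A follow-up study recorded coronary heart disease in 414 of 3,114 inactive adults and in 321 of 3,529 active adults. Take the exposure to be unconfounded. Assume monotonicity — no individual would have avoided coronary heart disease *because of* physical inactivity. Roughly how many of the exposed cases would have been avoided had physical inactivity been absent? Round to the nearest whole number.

p₁ = P(outcome | exposed) = 414/3114 = 0.13295
p₀ = P(outcome | unexposed) = 321/3529 = 0.090961
PN = (p₁ − p₀)/p₁ = (0.13295 − 0.090961) / 0.13295 ≈ 0.31582.
Attributable cases ≈ PN × (exposed cases) = 0.31582 × 414 ≈ 130.75.

about 131 cases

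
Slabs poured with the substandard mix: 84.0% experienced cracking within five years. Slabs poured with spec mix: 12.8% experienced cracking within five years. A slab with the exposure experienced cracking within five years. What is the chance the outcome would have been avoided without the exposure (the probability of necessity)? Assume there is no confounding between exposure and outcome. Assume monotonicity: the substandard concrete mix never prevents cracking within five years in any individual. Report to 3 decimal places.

p₁ = 0.84, p₀ = 0.128.
Under exogeneity and monotonicity, PN = (p₁ − p₀) / p₁.
PN = (0.84 − 0.128) / 0.84 = 0.712 / 0.84 ≈ 0.8476

PN ≈ 0.848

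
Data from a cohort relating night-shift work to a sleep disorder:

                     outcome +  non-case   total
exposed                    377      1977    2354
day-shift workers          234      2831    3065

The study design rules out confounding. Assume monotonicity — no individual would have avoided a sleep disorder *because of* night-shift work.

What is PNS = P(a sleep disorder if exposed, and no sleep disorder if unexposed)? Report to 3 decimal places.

p₁ = P(outcome | exposed) = 377/2354 = 0.16015
p₀ = P(outcome | unexposed) = 234/3065 = 0.076346
Under exogeneity and monotonicity, PNS = p₁ − p₀.
PNS = 0.16015 − 0.076346 = 0.083807

PNS ≈ 0.084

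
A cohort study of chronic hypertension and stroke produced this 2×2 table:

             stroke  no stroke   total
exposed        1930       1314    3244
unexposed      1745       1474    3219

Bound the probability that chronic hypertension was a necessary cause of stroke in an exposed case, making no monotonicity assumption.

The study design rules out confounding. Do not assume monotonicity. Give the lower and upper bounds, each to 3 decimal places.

p₁ = P(outcome | exposed) = 1930/3244 = 0.59494
p₀ = P(outcome | unexposed) = 1745/3219 = 0.54209
Under exogeneity alone the bounds on PN are max{0,(p₁−p₀)/p₁} ≤ PN ≤ min{1,(1−p₀)/p₁}.
  lower = (p₁ − p₀)/p₁ = 0.052851 / 0.59494 ≈ 0.0888
  upper = min{1, (1 − p₀)/p₁} = 0.45791 / 0.59494 ≈ 0.7697

0.089 ≤ PN ≤ 0.770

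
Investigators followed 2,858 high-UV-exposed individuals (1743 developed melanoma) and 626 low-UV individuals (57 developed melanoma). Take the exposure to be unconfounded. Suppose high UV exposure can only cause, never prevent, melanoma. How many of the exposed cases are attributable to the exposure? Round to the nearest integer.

p₁ = P(outcome | exposed) = 1743/2858 = 0.60987
p₀ = P(outcome | unexposed) = 57/626 = 0.091054
PN = (p₁ − p₀)/p₁ = (0.60987 − 0.091054) / 0.60987 ≈ 0.85070.
Attributable cases ≈ PN × (exposed cases) = 0.85070 × 1743 ≈ 1482.77.

about 1483 cases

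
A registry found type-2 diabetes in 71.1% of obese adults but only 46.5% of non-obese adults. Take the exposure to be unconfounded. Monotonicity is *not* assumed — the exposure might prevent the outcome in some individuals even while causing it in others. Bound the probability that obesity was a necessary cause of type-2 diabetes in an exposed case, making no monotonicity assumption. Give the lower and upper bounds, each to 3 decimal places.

0.346 ≤ PN ≤ 0.752

p₁ = 0.711, p₀ = 0.465.
Under exogeneity alone the bounds on PN are max{0,(p₁−p₀)/p₁} ≤ PN ≤ min{1,(1−p₀)/p₁}.
  lower = (p₁ − p₀)/p₁ = 0.246 / 0.711 ≈ 0.3460
  upper = min{1, (1 − p₀)/p₁} = 0.535 / 0.711 ≈ 0.7525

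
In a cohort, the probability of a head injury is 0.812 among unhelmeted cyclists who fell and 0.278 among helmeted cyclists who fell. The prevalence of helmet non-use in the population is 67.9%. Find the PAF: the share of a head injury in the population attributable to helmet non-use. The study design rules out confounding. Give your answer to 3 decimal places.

PAF ≈ 0.566

Let p₁ = 0.812, p₀ = 0.278.
Overall risk P(Y=1) = π·p₁ + (1−π)·p₀ = 0.679×0.812 + 0.321×0.278 = 0.64059.
Under exogeneity, PAF = [P(Y=1) − p₀] / P(Y=1).
PAF = (0.64059 − 0.278) / 0.64059 ≈ 0.5660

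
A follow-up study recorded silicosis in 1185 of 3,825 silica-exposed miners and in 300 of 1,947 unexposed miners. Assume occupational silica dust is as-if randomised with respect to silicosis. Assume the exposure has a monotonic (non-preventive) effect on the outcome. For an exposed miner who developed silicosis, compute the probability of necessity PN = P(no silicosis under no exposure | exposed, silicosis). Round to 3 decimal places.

PN ≈ 0.503

p₁ = P(outcome | exposed) = 1185/3825 = 0.3098
p₀ = P(outcome | unexposed) = 300/1947 = 0.15408
Under exogeneity and monotonicity, PN = (p₁ − p₀) / p₁.
PN = (0.3098 − 0.15408) / 0.3098 = 0.15572 / 0.3098 ≈ 0.5026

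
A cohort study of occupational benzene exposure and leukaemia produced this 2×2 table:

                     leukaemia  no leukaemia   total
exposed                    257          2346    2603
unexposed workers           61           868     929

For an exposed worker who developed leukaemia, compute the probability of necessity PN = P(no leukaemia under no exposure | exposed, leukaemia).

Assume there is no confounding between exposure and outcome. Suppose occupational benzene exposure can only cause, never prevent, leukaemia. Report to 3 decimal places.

PN ≈ 0.335

p₁ = P(outcome | exposed) = 257/2603 = 0.098732
p₀ = P(outcome | unexposed) = 61/929 = 0.065662
Under exogeneity and monotonicity, PN = (p₁ − p₀)/p₁.
PN = (0.098732 − 0.065662) / 0.098732 ≈ 0.3349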